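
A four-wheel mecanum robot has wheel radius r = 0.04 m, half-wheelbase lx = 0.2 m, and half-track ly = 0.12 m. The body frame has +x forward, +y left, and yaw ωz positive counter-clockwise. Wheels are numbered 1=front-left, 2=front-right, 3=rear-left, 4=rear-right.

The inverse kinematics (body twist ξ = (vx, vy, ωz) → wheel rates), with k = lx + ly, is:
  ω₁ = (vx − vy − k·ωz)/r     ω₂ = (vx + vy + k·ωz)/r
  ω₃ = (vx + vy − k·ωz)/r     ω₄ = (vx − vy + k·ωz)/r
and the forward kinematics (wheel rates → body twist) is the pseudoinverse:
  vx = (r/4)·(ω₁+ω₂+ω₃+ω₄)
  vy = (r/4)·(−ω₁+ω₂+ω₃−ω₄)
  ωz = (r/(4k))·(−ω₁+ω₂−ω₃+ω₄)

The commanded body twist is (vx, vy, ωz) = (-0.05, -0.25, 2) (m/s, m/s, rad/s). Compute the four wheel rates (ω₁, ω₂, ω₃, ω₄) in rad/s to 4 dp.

k = lx + ly = 0.2 + 0.12 = 0.3200;  k·ωz = 0.3200·2 = 0.6400
ω₁ (FL) = (vx − vy − k·ωz)/r = -0.4400/0.04 = -11.0000
ω₂ (FR) = (vx + vy + k·ωz)/r = 0.3400/0.04 = 8.5000
ω₃ (RL) = (vx + vy − k·ωz)/r = -0.9400/0.04 = -23.5000
ω₄ (RR) = (vx − vy + k·ωz)/r = 0.8400/0.04 = 21.0000

(-11.0000, 8.5000, -23.5000, 21.0000)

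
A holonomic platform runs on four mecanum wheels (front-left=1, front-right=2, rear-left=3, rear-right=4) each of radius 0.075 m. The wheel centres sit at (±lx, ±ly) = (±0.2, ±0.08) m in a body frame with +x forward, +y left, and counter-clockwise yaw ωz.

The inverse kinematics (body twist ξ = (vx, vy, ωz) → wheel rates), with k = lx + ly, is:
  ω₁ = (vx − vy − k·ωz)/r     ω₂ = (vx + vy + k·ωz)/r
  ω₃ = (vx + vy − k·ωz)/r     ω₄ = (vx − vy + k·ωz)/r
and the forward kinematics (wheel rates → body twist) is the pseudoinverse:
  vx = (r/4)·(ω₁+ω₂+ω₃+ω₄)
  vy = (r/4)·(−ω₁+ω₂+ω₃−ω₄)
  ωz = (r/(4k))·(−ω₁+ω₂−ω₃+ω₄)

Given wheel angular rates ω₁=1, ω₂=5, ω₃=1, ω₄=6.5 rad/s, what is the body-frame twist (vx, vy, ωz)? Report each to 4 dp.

k = lx + ly = 0.2 + 0.08 = 0.2800
ω₁+ω₂+ω₃+ω₄ = 13.5000  →  vx = (0.075/4)·13.5000 = 0.2531
−ω₁+ω₂+ω₃−ω₄ = -1.5000  →  vy = (0.075/4)·-1.5000 = -0.0281
−ω₁+ω₂−ω₃+ω₄ = 9.5000  →  ωz = (0.075/1.1200)·9.5000 = 0.6362

(0.2531, -0.0281, 0.6362)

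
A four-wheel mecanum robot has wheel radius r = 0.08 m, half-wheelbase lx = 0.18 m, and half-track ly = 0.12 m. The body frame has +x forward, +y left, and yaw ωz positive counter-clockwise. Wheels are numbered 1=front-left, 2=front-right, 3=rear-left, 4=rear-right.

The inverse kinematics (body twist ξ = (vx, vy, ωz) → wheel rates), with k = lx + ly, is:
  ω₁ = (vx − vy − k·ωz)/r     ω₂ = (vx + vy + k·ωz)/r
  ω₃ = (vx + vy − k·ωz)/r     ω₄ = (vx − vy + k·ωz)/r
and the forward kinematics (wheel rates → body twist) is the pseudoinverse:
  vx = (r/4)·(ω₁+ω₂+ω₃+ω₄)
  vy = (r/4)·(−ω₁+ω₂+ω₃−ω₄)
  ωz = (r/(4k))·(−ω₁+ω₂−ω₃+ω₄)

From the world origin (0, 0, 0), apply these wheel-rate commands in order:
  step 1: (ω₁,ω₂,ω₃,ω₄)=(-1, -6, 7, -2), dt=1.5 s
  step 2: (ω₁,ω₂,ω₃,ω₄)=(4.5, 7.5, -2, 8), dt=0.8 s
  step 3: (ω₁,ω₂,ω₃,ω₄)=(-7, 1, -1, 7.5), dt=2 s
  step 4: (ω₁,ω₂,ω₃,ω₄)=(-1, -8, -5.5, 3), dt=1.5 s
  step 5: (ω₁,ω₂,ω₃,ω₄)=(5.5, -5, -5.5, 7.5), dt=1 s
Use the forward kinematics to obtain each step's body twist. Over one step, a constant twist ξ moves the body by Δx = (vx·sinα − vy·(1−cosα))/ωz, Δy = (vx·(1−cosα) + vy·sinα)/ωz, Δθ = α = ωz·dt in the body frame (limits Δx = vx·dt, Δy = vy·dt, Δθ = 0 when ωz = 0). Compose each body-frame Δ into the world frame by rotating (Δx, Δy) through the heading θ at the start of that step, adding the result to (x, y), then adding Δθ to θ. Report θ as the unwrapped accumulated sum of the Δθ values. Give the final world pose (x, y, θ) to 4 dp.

step 1: ξ=(vx,vy,ωz)=(-0.0400, 0.0800, -0.9333), dt=1.5 → body Δ=(0.0289, 0.1200, -1.4000) → world pose (0.0289, 0.1200, -1.4000)
step 2: ξ=(vx,vy,ωz)=(0.3600, -0.1400, 0.8667), dt=0.8 → body Δ=(0.3028, -0.0073, 0.6933) → world pose (0.0731, -0.1796, -0.7067)
step 3: ξ=(vx,vy,ωz)=(0.0100, -0.0100, 1.1000), dt=2.0 → body Δ=(0.0218, 0.0071, 2.2000) → world pose (0.0943, -0.1883, 1.4933)
step 4: ξ=(vx,vy,ωz)=(-0.2300, -0.3100, 0.1000), dt=1.5 → body Δ=(-0.3089, -0.4891, 0.1500) → world pose (0.5580, -0.5341, 1.6433)
step 5: ξ=(vx,vy,ωz)=(0.0500, -0.4700, 0.1667), dt=1.0 → body Δ=(0.0888, -0.4637, 0.1667) → world pose (1.0140, -0.4119, 1.8100)

(1.0140, -0.4119, 1.8100)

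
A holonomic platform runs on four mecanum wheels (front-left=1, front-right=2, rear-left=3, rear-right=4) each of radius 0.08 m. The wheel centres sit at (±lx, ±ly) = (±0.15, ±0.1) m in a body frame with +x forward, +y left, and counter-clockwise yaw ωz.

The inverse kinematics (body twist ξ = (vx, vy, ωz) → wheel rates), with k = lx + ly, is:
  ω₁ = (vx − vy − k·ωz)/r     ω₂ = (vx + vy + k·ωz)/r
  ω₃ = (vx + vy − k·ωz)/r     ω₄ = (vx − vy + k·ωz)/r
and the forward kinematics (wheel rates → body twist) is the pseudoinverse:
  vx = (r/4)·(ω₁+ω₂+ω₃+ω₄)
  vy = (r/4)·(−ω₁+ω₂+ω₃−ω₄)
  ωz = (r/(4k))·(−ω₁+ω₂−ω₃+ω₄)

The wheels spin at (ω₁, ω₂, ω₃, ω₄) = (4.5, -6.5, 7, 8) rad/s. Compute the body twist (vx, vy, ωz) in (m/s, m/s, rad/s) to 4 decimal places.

(0.2600, -0.2400, -0.8000)

k = lx + ly = 0.15 + 0.1 = 0.2500
ω₁+ω₂+ω₃+ω₄ = 13.0000  →  vx = (0.08/4)·13.0000 = 0.2600
−ω₁+ω₂+ω₃−ω₄ = -12.0000  →  vy = (0.08/4)·-12.0000 = -0.2400
−ω₁+ω₂−ω₃+ω₄ = -10.0000  →  ωz = (0.08/1.0000)·-10.0000 = -0.8000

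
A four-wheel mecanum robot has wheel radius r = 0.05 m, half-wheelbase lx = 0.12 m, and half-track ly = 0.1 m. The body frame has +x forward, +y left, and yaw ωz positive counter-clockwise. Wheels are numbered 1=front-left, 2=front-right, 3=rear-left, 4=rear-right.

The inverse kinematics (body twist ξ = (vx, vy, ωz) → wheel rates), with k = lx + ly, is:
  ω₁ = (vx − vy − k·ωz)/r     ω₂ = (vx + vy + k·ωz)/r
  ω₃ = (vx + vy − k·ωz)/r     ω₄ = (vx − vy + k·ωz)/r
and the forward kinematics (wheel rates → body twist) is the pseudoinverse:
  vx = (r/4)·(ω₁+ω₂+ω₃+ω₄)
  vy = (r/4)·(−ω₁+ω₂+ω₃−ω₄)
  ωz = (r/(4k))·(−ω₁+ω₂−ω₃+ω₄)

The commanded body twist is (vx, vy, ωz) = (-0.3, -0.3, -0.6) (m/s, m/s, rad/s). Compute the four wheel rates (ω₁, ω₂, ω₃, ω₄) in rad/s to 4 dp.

k = lx + ly = 0.12 + 0.1 = 0.2200;  k·ωz = 0.2200·-0.6 = -0.1320
ω₁ (FL) = (vx − vy − k·ωz)/r = 0.1320/0.05 = 2.6400
ω₂ (FR) = (vx + vy + k·ωz)/r = -0.7320/0.05 = -14.6400
ω₃ (RL) = (vx + vy − k·ωz)/r = -0.4680/0.05 = -9.3600
ω₄ (RR) = (vx − vy + k·ωz)/r = -0.1320/0.05 = -2.6400

(2.6400, -14.6400, -9.3600, -2.6400)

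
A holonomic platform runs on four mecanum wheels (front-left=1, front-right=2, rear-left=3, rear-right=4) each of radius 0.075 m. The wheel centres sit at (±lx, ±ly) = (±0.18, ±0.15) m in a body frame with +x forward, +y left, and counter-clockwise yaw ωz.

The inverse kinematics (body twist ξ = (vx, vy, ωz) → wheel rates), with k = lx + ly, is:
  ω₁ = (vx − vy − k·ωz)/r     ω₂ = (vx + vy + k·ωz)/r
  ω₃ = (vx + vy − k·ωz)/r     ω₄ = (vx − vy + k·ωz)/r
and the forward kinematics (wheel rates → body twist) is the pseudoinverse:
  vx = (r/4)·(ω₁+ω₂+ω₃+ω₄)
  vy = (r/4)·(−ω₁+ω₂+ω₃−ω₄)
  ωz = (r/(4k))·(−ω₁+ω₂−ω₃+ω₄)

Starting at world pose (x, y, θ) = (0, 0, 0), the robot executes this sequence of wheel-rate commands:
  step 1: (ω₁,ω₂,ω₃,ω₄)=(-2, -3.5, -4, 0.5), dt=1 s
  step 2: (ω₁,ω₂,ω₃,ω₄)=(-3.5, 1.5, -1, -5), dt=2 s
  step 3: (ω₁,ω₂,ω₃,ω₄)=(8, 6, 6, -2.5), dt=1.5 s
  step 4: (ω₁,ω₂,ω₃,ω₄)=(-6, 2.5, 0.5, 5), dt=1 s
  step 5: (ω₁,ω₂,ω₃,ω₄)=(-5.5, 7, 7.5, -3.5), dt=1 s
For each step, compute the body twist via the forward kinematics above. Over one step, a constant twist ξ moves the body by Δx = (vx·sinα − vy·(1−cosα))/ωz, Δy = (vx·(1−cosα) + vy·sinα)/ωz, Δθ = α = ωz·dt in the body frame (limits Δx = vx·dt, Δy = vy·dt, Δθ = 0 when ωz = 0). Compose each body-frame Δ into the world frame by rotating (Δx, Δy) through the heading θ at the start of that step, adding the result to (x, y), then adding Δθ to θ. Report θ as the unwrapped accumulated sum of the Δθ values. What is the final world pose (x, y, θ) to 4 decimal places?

(0.0518, 0.7458, 0.2131)

step 1: ξ=(vx,vy,ωz)=(-0.1688, -0.1125, 0.1705), dt=1.0 → body Δ=(-0.1584, -0.1263, 0.1705) → world pose (-0.1584, -0.1263, 0.1705)
step 2: ξ=(vx,vy,ωz)=(-0.1500, 0.1688, 0.0568), dt=2.0 → body Δ=(-0.3185, 0.3197, 0.1136) → world pose (-0.5265, 0.1348, 0.2841)
step 3: ξ=(vx,vy,ωz)=(0.3281, 0.1219, -0.5966), dt=1.5 → body Δ=(0.5056, -0.0465, -0.8949) → world pose (-0.0282, 0.2318, -0.6108)
step 4: ξ=(vx,vy,ωz)=(0.0375, 0.0750, 0.7386), dt=1.0 → body Δ=(0.0077, 0.0816, 0.7386) → world pose (0.0250, 0.2942, 0.1278)
step 5: ξ=(vx,vy,ωz)=(0.1031, 0.4406, 0.0852), dt=1.0 → body Δ=(0.0842, 0.4445, 0.0852) → world pose (0.0518, 0.7458, 0.2131)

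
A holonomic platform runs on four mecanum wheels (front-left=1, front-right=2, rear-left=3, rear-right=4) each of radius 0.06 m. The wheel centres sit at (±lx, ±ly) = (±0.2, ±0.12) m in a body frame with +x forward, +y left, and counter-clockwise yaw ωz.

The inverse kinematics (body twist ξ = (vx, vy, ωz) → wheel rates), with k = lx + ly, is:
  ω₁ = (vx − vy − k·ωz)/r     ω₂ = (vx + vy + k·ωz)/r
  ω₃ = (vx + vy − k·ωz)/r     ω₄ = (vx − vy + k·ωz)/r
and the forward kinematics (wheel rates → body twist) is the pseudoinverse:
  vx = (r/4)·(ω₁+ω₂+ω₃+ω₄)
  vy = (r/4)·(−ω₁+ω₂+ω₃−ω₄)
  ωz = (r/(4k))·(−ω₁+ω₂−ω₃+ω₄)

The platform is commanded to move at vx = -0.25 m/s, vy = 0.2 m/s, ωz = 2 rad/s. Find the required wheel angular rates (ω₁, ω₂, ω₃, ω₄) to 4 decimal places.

k = lx + ly = 0.2 + 0.12 = 0.3200;  k·ωz = 0.3200·2 = 0.6400
ω₁ (FL) = (vx − vy − k·ωz)/r = -1.0900/0.06 = -18.1667
ω₂ (FR) = (vx + vy + k·ωz)/r = 0.5900/0.06 = 9.8333
ω₃ (RL) = (vx + vy − k·ωz)/r = -0.6900/0.06 = -11.5000
ω₄ (RR) = (vx − vy + k·ωz)/r = 0.1900/0.06 = 3.1667

(-18.1667, 9.8333, -11.5000, 3.1667)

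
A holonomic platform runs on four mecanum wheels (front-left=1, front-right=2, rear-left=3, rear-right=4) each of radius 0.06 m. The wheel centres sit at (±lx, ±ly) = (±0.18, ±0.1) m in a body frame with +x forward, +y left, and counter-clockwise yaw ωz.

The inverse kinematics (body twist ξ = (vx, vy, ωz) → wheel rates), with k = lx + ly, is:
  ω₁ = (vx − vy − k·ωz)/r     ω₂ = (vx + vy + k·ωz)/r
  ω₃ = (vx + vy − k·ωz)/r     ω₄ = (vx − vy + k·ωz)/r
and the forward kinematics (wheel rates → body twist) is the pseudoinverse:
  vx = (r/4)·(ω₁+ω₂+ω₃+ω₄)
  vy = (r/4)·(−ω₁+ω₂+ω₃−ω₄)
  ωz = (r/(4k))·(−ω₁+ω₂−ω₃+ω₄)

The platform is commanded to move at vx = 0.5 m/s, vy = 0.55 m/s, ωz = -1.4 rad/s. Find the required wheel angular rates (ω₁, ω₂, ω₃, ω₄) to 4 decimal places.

(5.7000, 10.9667, 24.0333, -7.3667)

k = lx + ly = 0.18 + 0.1 = 0.2800;  k·ωz = 0.2800·-1.4 = -0.3920
ω₁ (FL) = (vx − vy − k·ωz)/r = 0.3420/0.06 = 5.7000
ω₂ (FR) = (vx + vy + k·ωz)/r = 0.6580/0.06 = 10.9667
ω₃ (RL) = (vx + vy − k·ωz)/r = 1.4420/0.06 = 24.0333
ω₄ (RR) = (vx − vy + k·ωz)/r = -0.4420/0.06 = -7.3667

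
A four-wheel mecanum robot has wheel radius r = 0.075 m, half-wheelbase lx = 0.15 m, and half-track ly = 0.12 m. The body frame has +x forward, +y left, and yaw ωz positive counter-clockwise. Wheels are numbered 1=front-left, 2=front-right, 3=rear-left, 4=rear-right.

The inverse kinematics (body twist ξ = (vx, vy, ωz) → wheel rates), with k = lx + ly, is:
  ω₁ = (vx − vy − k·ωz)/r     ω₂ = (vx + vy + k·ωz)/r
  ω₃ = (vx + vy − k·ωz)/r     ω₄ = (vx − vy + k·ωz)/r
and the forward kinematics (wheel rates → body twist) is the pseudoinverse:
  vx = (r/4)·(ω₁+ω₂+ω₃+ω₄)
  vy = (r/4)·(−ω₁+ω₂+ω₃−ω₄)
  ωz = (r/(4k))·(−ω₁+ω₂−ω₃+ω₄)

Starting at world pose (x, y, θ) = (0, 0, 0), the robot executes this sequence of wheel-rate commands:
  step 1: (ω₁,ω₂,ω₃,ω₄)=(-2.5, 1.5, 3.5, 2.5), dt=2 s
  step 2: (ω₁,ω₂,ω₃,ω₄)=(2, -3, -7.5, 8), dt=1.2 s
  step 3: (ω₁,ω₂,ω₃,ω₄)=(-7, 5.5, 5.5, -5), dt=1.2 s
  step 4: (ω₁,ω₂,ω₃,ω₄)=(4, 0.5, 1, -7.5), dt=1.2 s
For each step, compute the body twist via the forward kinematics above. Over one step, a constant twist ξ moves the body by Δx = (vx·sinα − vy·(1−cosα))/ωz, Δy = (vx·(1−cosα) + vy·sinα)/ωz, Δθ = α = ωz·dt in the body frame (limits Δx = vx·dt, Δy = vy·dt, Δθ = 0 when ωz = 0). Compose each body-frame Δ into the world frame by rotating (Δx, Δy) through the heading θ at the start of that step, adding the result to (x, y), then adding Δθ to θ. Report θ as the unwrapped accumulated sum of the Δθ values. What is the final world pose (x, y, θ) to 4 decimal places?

step 1: ξ=(vx,vy,ωz)=(0.0938, 0.0938, 0.2083), dt=2.0 → body Δ=(0.1436, 0.2206, 0.4167) → world pose (0.1436, 0.2206, 0.4167)
step 2: ξ=(vx,vy,ωz)=(-0.0094, -0.3844, 0.7292), dt=1.2 → body Δ=(0.1794, -0.4092, 0.8750) → world pose (0.4733, -0.0810, 1.2917)
step 3: ξ=(vx,vy,ωz)=(-0.0188, 0.4313, 0.1389), dt=1.2 → body Δ=(-0.0654, 0.5132, 0.1667) → world pose (-0.0381, -0.0025, 1.4583)
step 4: ξ=(vx,vy,ωz)=(-0.0375, 0.0938, -0.8333), dt=1.2 → body Δ=(0.0138, 0.1154, -1.0000) → world pose (-0.1512, 0.0242, 0.4583)

(-0.1512, 0.0242, 0.4583)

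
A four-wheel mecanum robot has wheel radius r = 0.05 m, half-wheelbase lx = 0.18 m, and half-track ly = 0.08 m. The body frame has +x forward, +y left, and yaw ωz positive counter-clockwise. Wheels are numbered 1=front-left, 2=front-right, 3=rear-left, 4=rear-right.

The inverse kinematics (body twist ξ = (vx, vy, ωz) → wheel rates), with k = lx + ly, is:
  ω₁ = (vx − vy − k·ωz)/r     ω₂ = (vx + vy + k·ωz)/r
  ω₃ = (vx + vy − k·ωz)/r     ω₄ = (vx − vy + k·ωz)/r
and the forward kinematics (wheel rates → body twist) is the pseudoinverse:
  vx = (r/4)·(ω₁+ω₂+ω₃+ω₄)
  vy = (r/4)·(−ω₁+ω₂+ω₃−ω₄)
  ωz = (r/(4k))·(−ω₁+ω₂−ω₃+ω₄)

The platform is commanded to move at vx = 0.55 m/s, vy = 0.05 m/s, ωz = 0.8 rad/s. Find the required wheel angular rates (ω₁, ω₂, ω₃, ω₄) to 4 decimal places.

k = lx + ly = 0.18 + 0.08 = 0.2600;  k·ωz = 0.2600·0.8 = 0.2080
ω₁ (FL) = (vx − vy − k·ωz)/r = 0.2920/0.05 = 5.8400
ω₂ (FR) = (vx + vy + k·ωz)/r = 0.8080/0.05 = 16.1600
ω₃ (RL) = (vx + vy − k·ωz)/r = 0.3920/0.05 = 7.8400
ω₄ (RR) = (vx − vy + k·ωz)/r = 0.7080/0.05 = 14.1600

(5.8400, 16.1600, 7.8400, 14.1600)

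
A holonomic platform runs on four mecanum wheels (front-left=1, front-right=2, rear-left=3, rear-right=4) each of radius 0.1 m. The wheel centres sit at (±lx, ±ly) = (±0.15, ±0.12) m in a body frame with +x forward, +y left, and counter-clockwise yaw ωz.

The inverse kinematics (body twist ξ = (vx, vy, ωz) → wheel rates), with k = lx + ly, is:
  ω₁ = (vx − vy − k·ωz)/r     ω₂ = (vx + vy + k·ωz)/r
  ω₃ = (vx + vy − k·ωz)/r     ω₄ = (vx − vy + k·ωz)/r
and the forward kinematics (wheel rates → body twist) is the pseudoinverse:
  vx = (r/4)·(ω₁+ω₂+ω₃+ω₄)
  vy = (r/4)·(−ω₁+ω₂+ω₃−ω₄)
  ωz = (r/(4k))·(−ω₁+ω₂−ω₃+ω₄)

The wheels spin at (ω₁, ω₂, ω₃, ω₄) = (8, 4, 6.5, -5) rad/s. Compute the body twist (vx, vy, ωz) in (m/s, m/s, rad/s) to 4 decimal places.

k = lx + ly = 0.15 + 0.12 = 0.2700
ω₁+ω₂+ω₃+ω₄ = 13.5000  →  vx = (0.1/4)·13.5000 = 0.3375
−ω₁+ω₂+ω₃−ω₄ = 7.5000  →  vy = (0.1/4)·7.5000 = 0.1875
−ω₁+ω₂−ω₃+ω₄ = -15.5000  →  ωz = (0.1/1.0800)·-15.5000 = -1.4352

(0.3375, 0.1875, -1.4352)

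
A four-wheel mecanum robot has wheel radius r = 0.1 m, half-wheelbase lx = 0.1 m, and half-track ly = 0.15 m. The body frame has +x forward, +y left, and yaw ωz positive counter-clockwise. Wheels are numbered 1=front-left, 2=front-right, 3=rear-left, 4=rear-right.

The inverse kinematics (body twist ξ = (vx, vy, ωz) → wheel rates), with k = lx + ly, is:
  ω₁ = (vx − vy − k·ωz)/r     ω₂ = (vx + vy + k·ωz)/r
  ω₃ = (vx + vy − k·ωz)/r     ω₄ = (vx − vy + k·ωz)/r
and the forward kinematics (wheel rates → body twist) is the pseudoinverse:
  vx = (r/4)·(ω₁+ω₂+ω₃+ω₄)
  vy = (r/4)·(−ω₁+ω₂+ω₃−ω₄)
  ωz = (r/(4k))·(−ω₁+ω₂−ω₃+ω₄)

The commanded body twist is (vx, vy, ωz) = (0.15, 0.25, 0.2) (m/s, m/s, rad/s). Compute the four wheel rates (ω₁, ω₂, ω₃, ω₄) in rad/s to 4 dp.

(-1.5000, 4.5000, 3.5000, -0.5000)

k = lx + ly = 0.1 + 0.15 = 0.2500;  k·ωz = 0.2500·0.2 = 0.0500
ω₁ (FL) = (vx − vy − k·ωz)/r = -0.1500/0.1 = -1.5000
ω₂ (FR) = (vx + vy + k·ωz)/r = 0.4500/0.1 = 4.5000
ω₃ (RL) = (vx + vy − k·ωz)/r = 0.3500/0.1 = 3.5000
ω₄ (RR) = (vx − vy + k·ωz)/r = -0.0500/0.1 = -0.5000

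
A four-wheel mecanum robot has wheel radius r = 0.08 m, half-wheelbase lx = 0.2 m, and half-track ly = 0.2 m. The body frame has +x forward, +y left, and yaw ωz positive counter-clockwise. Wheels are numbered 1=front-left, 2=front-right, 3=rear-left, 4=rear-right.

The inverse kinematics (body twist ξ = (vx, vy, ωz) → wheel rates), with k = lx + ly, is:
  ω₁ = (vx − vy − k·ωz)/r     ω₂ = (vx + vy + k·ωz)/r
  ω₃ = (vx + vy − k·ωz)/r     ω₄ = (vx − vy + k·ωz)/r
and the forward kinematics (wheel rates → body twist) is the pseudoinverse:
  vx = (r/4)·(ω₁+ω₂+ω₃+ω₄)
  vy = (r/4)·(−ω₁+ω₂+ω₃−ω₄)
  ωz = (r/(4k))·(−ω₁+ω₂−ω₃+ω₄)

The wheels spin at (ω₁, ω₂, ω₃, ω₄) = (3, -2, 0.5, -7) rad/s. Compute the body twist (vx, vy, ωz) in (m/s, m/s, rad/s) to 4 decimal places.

k = lx + ly = 0.2 + 0.2 = 0.4000
ω₁+ω₂+ω₃+ω₄ = -5.5000  →  vx = (0.08/4)·-5.5000 = -0.1100
−ω₁+ω₂+ω₃−ω₄ = 2.5000  →  vy = (0.08/4)·2.5000 = 0.0500
−ω₁+ω₂−ω₃+ω₄ = -12.5000  →  ωz = (0.08/1.6000)·-12.5000 = -0.6250

(-0.1100, 0.0500, -0.6250)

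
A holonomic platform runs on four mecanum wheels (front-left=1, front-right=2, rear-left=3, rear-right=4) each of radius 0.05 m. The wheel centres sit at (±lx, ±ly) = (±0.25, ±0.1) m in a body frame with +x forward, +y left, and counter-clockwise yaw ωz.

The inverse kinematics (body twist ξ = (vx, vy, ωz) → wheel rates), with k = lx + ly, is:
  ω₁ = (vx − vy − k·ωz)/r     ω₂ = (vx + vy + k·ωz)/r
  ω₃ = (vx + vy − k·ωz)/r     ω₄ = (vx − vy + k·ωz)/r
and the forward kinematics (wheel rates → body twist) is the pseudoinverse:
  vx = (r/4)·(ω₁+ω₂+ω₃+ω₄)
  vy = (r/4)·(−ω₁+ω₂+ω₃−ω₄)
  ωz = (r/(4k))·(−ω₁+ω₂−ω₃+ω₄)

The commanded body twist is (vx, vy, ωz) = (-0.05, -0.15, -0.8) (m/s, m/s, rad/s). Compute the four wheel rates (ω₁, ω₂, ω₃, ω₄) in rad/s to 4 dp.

(7.6000, -9.6000, 1.6000, -3.6000)

k = lx + ly = 0.25 + 0.1 = 0.3500;  k·ωz = 0.3500·-0.8 = -0.2800
ω₁ (FL) = (vx − vy − k·ωz)/r = 0.3800/0.05 = 7.6000
ω₂ (FR) = (vx + vy + k·ωz)/r = -0.4800/0.05 = -9.6000
ω₃ (RL) = (vx + vy − k·ωz)/r = 0.0800/0.05 = 1.6000
ω₄ (RR) = (vx − vy + k·ωz)/r = -0.1800/0.05 = -3.6000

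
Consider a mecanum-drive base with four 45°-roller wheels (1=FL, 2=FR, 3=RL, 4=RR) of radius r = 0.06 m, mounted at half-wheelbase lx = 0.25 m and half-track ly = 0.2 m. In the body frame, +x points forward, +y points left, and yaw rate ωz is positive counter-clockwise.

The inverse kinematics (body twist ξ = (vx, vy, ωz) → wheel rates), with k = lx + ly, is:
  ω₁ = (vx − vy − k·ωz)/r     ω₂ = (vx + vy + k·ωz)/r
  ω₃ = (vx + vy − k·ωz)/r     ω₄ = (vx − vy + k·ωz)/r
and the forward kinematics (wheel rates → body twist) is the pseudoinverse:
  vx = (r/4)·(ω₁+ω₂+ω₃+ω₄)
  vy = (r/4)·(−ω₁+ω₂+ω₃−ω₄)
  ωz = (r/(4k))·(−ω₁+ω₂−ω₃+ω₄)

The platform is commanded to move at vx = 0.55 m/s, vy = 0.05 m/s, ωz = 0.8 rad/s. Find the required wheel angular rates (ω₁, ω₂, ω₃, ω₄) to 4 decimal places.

k = lx + ly = 0.25 + 0.2 = 0.4500;  k·ωz = 0.4500·0.8 = 0.3600
ω₁ (FL) = (vx − vy − k·ωz)/r = 0.1400/0.06 = 2.3333
ω₂ (FR) = (vx + vy + k·ωz)/r = 0.9600/0.06 = 16.0000
ω₃ (RL) = (vx + vy − k·ωz)/r = 0.2400/0.06 = 4.0000
ω₄ (RR) = (vx − vy + k·ωz)/r = 0.8600/0.06 = 14.3333

(2.3333, 16.0000, 4.0000, 14.3333)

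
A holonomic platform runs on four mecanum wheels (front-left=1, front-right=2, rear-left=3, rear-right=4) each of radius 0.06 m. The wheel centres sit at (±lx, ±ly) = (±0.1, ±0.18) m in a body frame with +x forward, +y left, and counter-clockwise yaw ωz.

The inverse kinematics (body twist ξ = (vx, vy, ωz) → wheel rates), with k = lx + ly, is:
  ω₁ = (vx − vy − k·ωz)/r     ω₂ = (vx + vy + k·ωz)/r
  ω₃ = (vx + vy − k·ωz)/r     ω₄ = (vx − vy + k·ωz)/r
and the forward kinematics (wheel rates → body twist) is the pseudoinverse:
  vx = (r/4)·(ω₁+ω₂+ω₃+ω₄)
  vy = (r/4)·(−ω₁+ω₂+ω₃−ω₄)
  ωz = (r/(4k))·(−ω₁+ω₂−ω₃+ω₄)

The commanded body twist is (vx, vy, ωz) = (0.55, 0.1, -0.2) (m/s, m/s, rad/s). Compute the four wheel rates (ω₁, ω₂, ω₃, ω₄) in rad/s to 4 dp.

(8.4333, 9.9000, 11.7667, 6.5667)

k = lx + ly = 0.1 + 0.18 = 0.2800;  k·ωz = 0.2800·-0.2 = -0.0560
ω₁ (FL) = (vx − vy − k·ωz)/r = 0.5060/0.06 = 8.4333
ω₂ (FR) = (vx + vy + k·ωz)/r = 0.5940/0.06 = 9.9000
ω₃ (RL) = (vx + vy − k·ωz)/r = 0.7060/0.06 = 11.7667
ω₄ (RR) = (vx − vy + k·ωz)/r = 0.3940/0.06 = 6.5667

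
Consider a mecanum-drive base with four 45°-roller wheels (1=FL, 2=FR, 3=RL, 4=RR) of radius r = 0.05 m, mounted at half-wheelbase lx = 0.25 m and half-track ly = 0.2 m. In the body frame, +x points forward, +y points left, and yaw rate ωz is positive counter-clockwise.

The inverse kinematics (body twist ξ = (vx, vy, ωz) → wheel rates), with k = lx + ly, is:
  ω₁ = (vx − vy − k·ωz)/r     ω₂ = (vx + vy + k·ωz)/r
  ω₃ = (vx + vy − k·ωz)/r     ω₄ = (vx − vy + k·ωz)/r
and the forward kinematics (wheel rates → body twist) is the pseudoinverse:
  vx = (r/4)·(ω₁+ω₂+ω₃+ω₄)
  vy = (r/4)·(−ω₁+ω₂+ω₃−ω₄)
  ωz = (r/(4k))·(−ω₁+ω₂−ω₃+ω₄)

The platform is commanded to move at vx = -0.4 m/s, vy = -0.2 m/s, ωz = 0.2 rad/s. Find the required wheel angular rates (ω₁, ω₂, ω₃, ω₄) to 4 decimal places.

(-5.8000, -10.2000, -13.8000, -2.2000)

k = lx + ly = 0.25 + 0.2 = 0.4500;  k·ωz = 0.4500·0.2 = 0.0900
ω₁ (FL) = (vx − vy − k·ωz)/r = -0.2900/0.05 = -5.8000
ω₂ (FR) = (vx + vy + k·ωz)/r = -0.5100/0.05 = -10.2000
ω₃ (RL) = (vx + vy − k·ωz)/r = -0.6900/0.05 = -13.8000
ω₄ (RR) = (vx − vy + k·ωz)/r = -0.1100/0.05 = -2.2000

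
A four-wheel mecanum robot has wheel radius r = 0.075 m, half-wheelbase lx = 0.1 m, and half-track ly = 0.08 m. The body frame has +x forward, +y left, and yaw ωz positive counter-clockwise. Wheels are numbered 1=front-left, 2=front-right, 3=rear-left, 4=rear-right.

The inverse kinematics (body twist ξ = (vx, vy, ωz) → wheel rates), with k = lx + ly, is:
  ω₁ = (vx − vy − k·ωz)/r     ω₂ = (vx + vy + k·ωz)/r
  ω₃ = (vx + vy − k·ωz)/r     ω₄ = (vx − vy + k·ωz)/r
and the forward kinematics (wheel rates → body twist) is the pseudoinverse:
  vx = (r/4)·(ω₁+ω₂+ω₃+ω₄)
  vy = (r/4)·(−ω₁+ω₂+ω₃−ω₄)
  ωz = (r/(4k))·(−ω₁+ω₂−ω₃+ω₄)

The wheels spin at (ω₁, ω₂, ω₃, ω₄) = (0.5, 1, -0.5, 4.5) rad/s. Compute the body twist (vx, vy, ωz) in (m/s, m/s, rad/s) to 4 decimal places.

(0.1031, -0.0844, 0.5729)

k = lx + ly = 0.1 + 0.08 = 0.1800
ω₁+ω₂+ω₃+ω₄ = 5.5000  →  vx = (0.075/4)·5.5000 = 0.1031
−ω₁+ω₂+ω₃−ω₄ = -4.5000  →  vy = (0.075/4)·-4.5000 = -0.0844
−ω₁+ω₂−ω₃+ω₄ = 5.5000  →  ωz = (0.075/0.7200)·5.5000 = 0.5729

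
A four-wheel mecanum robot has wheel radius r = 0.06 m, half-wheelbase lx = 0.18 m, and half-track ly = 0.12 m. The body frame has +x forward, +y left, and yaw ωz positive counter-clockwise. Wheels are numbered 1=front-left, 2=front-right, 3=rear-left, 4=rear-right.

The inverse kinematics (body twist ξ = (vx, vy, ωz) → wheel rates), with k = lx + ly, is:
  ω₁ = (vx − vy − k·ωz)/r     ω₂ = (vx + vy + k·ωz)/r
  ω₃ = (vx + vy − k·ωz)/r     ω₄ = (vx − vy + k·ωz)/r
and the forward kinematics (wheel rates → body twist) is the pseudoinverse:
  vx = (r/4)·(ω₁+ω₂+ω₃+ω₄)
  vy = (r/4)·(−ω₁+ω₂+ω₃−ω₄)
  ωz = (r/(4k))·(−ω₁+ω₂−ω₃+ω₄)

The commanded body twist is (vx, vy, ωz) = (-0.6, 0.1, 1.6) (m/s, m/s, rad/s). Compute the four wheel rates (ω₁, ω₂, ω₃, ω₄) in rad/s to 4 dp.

k = lx + ly = 0.18 + 0.12 = 0.3000;  k·ωz = 0.3000·1.6 = 0.4800
ω₁ (FL) = (vx − vy − k·ωz)/r = -1.1800/0.06 = -19.6667
ω₂ (FR) = (vx + vy + k·ωz)/r = -0.0200/0.06 = -0.3333
ω₃ (RL) = (vx + vy − k·ωz)/r = -0.9800/0.06 = -16.3333
ω₄ (RR) = (vx − vy + k·ωz)/r = -0.2200/0.06 = -3.6667

(-19.6667, -0.3333, -16.3333, -3.6667)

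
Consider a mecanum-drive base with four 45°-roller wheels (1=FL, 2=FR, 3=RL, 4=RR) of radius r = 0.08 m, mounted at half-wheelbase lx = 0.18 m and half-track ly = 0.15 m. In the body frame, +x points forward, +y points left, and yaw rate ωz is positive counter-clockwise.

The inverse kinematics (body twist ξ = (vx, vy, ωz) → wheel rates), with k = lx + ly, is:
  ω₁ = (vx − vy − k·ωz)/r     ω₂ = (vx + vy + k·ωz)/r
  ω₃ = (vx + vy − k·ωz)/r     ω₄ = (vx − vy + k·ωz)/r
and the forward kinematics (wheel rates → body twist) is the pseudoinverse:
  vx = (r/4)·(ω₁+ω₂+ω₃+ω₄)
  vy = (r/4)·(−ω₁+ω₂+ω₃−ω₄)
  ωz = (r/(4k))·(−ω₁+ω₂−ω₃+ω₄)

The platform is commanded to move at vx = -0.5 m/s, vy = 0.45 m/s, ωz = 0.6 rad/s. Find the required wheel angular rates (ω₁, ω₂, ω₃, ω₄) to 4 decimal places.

(-14.3500, 1.8500, -3.1000, -9.4000)

k = lx + ly = 0.18 + 0.15 = 0.3300;  k·ωz = 0.3300·0.6 = 0.1980
ω₁ (FL) = (vx − vy − k·ωz)/r = -1.1480/0.08 = -14.3500
ω₂ (FR) = (vx + vy + k·ωz)/r = 0.1480/0.08 = 1.8500
ω₃ (RL) = (vx + vy − k·ωz)/r = -0.2480/0.08 = -3.1000
ω₄ (RR) = (vx − vy + k·ωz)/r = -0.7520/0.08 = -9.4000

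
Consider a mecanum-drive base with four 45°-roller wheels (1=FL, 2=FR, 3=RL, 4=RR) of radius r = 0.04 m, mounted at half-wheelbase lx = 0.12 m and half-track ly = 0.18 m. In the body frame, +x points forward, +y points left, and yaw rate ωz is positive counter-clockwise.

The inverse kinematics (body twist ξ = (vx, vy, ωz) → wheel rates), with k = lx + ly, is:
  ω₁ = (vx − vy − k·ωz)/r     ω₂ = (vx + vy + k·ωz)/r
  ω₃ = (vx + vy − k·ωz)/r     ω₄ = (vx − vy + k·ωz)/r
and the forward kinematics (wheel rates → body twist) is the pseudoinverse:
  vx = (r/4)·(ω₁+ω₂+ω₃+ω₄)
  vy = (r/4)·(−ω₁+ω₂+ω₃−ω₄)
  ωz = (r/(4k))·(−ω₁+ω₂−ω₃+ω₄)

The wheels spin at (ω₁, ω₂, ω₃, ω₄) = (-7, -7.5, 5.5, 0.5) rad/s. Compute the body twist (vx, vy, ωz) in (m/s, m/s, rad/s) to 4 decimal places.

(-0.0850, 0.0450, -0.1833)

k = lx + ly = 0.12 + 0.18 = 0.3000
ω₁+ω₂+ω₃+ω₄ = -8.5000  →  vx = (0.04/4)·-8.5000 = -0.0850
−ω₁+ω₂+ω₃−ω₄ = 4.5000  →  vy = (0.04/4)·4.5000 = 0.0450
−ω₁+ω₂−ω₃+ω₄ = -5.5000  →  ωz = (0.04/1.2000)·-5.5000 = -0.1833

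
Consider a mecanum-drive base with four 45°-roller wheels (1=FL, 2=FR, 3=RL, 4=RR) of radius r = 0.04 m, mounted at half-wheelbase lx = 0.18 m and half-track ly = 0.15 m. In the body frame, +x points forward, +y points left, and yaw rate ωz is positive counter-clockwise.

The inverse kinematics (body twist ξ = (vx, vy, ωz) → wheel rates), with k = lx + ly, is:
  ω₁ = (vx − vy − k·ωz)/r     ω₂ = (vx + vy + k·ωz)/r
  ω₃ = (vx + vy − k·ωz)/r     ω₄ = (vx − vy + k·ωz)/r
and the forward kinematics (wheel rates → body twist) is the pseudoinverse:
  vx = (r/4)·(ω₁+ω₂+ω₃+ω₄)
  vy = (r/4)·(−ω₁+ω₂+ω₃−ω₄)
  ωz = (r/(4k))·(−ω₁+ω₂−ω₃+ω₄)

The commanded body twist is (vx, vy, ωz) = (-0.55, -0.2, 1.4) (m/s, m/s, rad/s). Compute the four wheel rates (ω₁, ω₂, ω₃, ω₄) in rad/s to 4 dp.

(-20.3000, -7.2000, -30.3000, 2.8000)

k = lx + ly = 0.18 + 0.15 = 0.3300;  k·ωz = 0.3300·1.4 = 0.4620
ω₁ (FL) = (vx − vy − k·ωz)/r = -0.8120/0.04 = -20.3000
ω₂ (FR) = (vx + vy + k·ωz)/r = -0.2880/0.04 = -7.2000
ω₃ (RL) = (vx + vy − k·ωz)/r = -1.2120/0.04 = -30.3000
ω₄ (RR) = (vx − vy + k·ωz)/r = 0.1120/0.04 = 2.8000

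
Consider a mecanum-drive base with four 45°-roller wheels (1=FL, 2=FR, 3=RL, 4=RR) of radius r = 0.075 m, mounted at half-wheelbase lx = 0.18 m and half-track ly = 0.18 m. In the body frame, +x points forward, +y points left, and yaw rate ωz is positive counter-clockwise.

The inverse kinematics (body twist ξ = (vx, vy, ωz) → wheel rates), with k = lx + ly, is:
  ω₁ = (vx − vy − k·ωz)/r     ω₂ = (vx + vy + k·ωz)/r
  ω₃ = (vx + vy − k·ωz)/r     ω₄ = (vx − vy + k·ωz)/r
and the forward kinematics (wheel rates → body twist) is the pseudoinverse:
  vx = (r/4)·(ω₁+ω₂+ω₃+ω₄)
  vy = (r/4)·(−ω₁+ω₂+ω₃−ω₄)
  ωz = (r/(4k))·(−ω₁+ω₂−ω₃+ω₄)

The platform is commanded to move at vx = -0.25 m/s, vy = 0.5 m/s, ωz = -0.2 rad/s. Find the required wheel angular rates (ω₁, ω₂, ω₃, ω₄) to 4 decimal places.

(-9.0400, 2.3733, 4.2933, -10.9600)

k = lx + ly = 0.18 + 0.18 = 0.3600;  k·ωz = 0.3600·-0.2 = -0.0720
ω₁ (FL) = (vx − vy − k·ωz)/r = -0.6780/0.075 = -9.0400
ω₂ (FR) = (vx + vy + k·ωz)/r = 0.1780/0.075 = 2.3733
ω₃ (RL) = (vx + vy − k·ωz)/r = 0.3220/0.075 = 4.2933
ω₄ (RR) = (vx − vy + k·ωz)/r = -0.8220/0.075 = -10.9600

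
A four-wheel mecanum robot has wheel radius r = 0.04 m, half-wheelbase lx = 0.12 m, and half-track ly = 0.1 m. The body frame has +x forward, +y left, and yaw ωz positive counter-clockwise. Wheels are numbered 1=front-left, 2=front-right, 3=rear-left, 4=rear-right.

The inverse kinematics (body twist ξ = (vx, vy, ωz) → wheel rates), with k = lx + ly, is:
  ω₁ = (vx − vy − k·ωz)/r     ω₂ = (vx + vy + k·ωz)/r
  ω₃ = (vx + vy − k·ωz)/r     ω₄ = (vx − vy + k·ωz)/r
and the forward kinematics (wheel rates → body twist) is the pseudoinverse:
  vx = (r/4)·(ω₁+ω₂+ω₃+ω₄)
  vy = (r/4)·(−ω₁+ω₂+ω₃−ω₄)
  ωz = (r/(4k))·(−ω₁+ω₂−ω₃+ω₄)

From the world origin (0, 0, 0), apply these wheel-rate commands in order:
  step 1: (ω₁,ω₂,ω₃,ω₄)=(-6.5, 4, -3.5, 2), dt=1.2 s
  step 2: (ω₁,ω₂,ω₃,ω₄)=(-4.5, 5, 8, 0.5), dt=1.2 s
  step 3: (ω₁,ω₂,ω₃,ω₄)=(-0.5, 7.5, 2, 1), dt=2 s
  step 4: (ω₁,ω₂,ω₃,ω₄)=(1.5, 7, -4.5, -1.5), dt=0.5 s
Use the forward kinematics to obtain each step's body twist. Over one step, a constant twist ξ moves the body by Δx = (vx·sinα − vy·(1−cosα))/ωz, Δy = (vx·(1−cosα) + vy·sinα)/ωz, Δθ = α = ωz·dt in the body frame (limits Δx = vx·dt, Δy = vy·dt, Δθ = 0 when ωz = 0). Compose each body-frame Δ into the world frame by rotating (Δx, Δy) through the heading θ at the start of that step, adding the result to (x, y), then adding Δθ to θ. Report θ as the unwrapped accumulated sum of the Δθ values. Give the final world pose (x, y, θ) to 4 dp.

step 1: ξ=(vx,vy,ωz)=(-0.0400, 0.0500, 0.7273), dt=1.2 → body Δ=(-0.0667, 0.0330, 0.8727) → world pose (-0.0667, 0.0330, 0.8727)
step 2: ξ=(vx,vy,ωz)=(0.0900, 0.1700, 0.0909), dt=1.2 → body Δ=(0.0967, 0.2095, 0.1091) → world pose (-0.1650, 0.2417, 0.9818)
step 3: ξ=(vx,vy,ωz)=(0.1000, 0.0900, 0.3182), dt=2.0 → body Δ=(0.1314, 0.2296, 0.6364) → world pose (-0.2830, 0.4785, 1.6182)
step 4: ξ=(vx,vy,ωz)=(0.0250, 0.0250, 0.3864), dt=0.5 → body Δ=(0.0112, 0.0136, 0.1932) → world pose (-0.2971, 0.4891, 1.8114)

(-0.2971, 0.4891, 1.8114)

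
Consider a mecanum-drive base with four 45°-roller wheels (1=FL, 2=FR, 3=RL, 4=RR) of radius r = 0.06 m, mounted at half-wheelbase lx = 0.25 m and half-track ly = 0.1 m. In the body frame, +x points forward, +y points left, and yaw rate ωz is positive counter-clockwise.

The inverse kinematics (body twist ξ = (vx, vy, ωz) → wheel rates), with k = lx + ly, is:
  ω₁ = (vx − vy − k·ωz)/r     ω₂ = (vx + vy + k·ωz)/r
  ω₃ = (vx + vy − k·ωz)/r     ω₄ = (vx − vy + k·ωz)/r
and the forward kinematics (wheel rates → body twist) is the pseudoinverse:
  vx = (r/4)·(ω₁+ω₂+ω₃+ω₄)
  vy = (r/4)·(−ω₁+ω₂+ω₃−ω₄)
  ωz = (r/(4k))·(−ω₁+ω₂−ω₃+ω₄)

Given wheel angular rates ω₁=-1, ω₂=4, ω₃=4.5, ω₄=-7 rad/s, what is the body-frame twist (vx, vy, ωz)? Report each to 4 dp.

(0.0075, 0.2475, -0.2786)

k = lx + ly = 0.25 + 0.1 = 0.3500
ω₁+ω₂+ω₃+ω₄ = 0.5000  →  vx = (0.06/4)·0.5000 = 0.0075
−ω₁+ω₂+ω₃−ω₄ = 16.5000  →  vy = (0.06/4)·16.5000 = 0.2475
−ω₁+ω₂−ω₃+ω₄ = -6.5000  →  ωz = (0.06/1.4000)·-6.5000 = -0.2786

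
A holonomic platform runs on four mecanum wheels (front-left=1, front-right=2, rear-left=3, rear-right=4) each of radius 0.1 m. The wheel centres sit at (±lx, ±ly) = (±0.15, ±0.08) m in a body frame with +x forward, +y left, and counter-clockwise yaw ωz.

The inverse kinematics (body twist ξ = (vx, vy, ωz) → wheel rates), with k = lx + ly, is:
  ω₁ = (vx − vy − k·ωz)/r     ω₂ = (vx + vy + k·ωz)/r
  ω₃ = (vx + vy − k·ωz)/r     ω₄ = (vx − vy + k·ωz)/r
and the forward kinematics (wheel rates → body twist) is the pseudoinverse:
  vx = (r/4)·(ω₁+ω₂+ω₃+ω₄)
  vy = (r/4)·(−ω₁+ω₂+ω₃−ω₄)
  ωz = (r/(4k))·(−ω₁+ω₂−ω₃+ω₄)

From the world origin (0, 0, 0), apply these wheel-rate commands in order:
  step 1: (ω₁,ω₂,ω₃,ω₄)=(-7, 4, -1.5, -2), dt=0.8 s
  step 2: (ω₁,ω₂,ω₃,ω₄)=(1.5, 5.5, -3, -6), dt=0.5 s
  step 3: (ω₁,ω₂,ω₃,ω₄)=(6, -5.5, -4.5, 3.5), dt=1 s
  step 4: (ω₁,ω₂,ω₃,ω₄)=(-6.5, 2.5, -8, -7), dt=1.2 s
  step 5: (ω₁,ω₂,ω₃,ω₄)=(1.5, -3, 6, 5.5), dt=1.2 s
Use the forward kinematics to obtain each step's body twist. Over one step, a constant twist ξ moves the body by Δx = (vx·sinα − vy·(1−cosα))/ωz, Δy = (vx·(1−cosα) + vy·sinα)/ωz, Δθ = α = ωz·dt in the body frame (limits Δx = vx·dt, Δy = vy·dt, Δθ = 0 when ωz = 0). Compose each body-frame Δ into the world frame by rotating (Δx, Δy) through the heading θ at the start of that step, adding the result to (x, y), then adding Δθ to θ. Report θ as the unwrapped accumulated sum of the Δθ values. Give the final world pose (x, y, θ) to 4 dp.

(-0.2294, -0.3135, 1.2391)

step 1: ξ=(vx,vy,ωz)=(-0.1625, 0.2875, 1.1413), dt=0.8 → body Δ=(-0.2106, 0.1440, 0.9130) → world pose (-0.2106, 0.1440, 0.9130)
step 2: ξ=(vx,vy,ωz)=(-0.0500, 0.1750, 0.1087), dt=0.5 → body Δ=(-0.0274, 0.0868, 0.0543) → world pose (-0.2960, 0.1754, 0.9674)
step 3: ξ=(vx,vy,ωz)=(-0.0125, -0.4875, -0.3804), dt=1.0 → body Δ=(-0.1038, -0.4735, -0.3804) → world pose (0.0350, -0.1788, 0.5870)
step 4: ξ=(vx,vy,ωz)=(-0.4750, 0.2000, 1.0870), dt=1.2 → body Δ=(-0.5571, -0.1444, 1.3043) → world pose (-0.3489, -0.6076, 1.8913)
step 5: ξ=(vx,vy,ωz)=(0.2500, -0.1000, -0.5435), dt=1.2 → body Δ=(0.2414, -0.2061, -0.6522) → world pose (-0.2294, -0.3135, 1.2391)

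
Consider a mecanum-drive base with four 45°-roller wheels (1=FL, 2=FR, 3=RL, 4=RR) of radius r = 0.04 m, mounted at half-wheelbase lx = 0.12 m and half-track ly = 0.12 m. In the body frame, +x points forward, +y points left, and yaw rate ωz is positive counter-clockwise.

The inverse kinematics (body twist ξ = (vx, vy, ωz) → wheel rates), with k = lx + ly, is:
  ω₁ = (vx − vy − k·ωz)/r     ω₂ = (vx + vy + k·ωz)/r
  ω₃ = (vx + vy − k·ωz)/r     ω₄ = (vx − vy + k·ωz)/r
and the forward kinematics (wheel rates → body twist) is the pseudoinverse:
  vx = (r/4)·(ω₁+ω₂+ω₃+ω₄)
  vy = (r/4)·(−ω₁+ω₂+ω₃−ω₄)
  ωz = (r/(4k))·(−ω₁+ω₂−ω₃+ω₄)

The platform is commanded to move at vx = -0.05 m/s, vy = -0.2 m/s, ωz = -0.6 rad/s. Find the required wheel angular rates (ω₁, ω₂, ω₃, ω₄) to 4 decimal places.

(7.3500, -9.8500, -2.6500, 0.1500)

k = lx + ly = 0.12 + 0.12 = 0.2400;  k·ωz = 0.2400·-0.6 = -0.1440
ω₁ (FL) = (vx − vy − k·ωz)/r = 0.2940/0.04 = 7.3500
ω₂ (FR) = (vx + vy + k·ωz)/r = -0.3940/0.04 = -9.8500
ω₃ (RL) = (vx + vy − k·ωz)/r = -0.1060/0.04 = -2.6500
ω₄ (RR) = (vx − vy + k·ωz)/r = 0.0060/0.04 = 0.1500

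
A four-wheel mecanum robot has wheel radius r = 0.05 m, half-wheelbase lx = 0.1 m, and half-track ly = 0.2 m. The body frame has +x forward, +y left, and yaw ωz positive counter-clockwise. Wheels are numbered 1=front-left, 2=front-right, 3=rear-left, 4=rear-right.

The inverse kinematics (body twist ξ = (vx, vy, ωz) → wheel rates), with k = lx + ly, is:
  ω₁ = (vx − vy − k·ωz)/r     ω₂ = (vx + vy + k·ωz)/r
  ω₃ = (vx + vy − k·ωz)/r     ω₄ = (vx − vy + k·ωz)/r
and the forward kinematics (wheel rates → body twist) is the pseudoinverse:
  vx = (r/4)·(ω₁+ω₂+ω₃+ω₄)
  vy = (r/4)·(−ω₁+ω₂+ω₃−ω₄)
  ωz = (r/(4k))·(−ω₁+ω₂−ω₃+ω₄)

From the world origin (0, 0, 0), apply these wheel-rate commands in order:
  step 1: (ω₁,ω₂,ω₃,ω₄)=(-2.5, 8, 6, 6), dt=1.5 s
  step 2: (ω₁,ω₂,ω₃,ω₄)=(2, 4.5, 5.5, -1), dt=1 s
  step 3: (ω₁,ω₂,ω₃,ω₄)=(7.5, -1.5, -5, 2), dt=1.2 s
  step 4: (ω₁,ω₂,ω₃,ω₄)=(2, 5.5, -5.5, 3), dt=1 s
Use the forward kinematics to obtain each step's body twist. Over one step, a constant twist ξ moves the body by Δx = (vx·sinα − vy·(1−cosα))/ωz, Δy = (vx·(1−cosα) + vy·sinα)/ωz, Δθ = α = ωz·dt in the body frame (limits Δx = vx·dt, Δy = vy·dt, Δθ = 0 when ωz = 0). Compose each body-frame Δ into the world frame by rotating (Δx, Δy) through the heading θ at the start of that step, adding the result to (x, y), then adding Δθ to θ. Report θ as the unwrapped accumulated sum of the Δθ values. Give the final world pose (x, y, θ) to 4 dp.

step 1: ξ=(vx,vy,ωz)=(0.2188, 0.1313, 0.4375), dt=1.5 → body Δ=(0.2428, 0.2869, 0.6562) → world pose (0.2428, 0.2869, 0.6562)
step 2: ξ=(vx,vy,ωz)=(0.1375, 0.1125, -0.1667), dt=1.0 → body Δ=(0.1462, 0.1005, -0.1667) → world pose (0.2973, 0.4558, 0.4896)
step 3: ξ=(vx,vy,ωz)=(0.0375, -0.2000, -0.0833), dt=1.2 → body Δ=(0.0329, -0.2418, -0.1000) → world pose (0.4401, 0.2578, 0.3896)
step 4: ξ=(vx,vy,ωz)=(0.0625, -0.0625, 0.5000), dt=1.0 → body Δ=(0.0752, -0.0446, 0.5000) → world pose (0.5266, 0.2451, 0.8896)

(0.5266, 0.2451, 0.8896)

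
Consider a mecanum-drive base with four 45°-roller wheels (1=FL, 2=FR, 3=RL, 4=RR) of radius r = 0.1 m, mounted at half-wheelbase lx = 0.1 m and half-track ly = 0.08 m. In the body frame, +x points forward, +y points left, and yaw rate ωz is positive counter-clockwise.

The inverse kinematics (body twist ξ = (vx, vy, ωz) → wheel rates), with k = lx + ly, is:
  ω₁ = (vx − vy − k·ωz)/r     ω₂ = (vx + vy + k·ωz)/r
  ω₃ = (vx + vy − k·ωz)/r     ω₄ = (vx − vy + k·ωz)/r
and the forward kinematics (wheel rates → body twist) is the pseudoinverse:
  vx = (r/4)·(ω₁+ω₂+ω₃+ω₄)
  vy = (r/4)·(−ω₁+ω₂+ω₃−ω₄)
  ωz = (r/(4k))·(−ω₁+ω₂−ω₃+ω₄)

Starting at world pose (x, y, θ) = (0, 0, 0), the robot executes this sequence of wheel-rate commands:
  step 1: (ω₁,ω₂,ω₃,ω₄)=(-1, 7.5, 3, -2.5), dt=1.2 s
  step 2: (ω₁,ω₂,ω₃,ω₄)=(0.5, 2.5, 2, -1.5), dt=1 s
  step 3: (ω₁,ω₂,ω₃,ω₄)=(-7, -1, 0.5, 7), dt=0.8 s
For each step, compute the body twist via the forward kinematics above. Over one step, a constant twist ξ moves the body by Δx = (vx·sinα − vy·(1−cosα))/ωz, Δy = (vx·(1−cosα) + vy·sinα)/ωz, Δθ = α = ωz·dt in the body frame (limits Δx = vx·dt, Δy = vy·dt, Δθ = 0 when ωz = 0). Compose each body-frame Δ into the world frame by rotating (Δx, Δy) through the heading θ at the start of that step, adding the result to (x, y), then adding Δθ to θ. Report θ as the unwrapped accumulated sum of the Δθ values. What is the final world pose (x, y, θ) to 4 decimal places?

step 1: ξ=(vx,vy,ωz)=(0.1750, 0.3500, 0.4167), dt=1.2 → body Δ=(0.0985, 0.4541, 0.5000) → world pose (0.0985, 0.4541, 0.5000)
step 2: ξ=(vx,vy,ωz)=(0.0875, 0.1375, -0.2083), dt=1.0 → body Δ=(0.1011, 0.1274, -0.2083) → world pose (0.1262, 0.6144, 0.2917)
step 3: ξ=(vx,vy,ωz)=(-0.0125, -0.0125, 1.7361), dt=0.8 → body Δ=(-0.0012, -0.0130, 1.3889) → world pose (0.1288, 0.6017, 1.6806)

(0.1288, 0.6017, 1.6806)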